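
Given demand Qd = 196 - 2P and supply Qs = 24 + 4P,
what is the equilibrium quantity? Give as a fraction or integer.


First find equilibrium price:
196 - 2P = 24 + 4P
P* = 172/6 = 86/3
Then substitute into demand:
Q* = 196 - 2 * 86/3 = 416/3

416/3


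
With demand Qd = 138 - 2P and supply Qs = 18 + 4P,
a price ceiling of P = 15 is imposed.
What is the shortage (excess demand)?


At P = 15:
Qd = 138 - 2*15 = 108
Qs = 18 + 4*15 = 78
Shortage = Qd - Qs = 108 - 78 = 30

30


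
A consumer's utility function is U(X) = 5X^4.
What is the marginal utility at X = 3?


MU = dU/dX = 5*4*X^(4-1)
MU = 20*X^3
At X = 3:
MU = 20 * 3^3
MU = 20 * 27 = 540

540


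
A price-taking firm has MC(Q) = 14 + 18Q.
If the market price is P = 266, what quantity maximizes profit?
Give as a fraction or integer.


In perfect competition, profit is maximized where P = MC.
266 = 14 + 18Q
252 = 18Q
Q* = 252/18 = 14

14


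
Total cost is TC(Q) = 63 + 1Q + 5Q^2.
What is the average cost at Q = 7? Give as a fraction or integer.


TC(7) = 63 + 1*7 + 5*7^2
TC(7) = 63 + 7 + 245 = 315
AC = TC/Q = 315/7 = 45

45


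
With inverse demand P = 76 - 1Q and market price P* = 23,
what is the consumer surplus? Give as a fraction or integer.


Maximum willingness to pay (at Q=0): P_max = 76
Quantity demanded at P* = 23:
Q* = (76 - 23)/1 = 53
CS = (1/2) * Q* * (P_max - P*)
CS = (1/2) * 53 * (76 - 23)
CS = (1/2) * 53 * 53 = 2809/2

2809/2


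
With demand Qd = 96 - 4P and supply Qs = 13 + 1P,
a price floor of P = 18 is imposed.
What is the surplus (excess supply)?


At P = 18:
Qd = 96 - 4*18 = 24
Qs = 13 + 1*18 = 31
Surplus = Qs - Qd = 31 - 24 = 7

7


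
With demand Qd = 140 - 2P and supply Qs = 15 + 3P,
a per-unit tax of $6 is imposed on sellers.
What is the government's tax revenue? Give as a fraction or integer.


With tax on sellers, new supply: Qs' = 15 + 3(P - 6)
= 3P - 3
New equilibrium quantity:
Q_new = 414/5
Tax revenue = tax * Q_new = 6 * 414/5 = 2484/5

2484/5


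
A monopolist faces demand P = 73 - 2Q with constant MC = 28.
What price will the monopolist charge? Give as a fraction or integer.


MR = 73 - 4Q
Set MR = MC: 73 - 4Q = 28
Q* = 45/4
Substitute into demand:
P* = 73 - 2*45/4 = 101/2

101/2


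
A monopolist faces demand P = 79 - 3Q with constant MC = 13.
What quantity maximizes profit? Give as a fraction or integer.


TR = P*Q = (79 - 3Q)Q = 79Q - 3Q^2
MR = dTR/dQ = 79 - 6Q
Set MR = MC:
79 - 6Q = 13
66 = 6Q
Q* = 66/6 = 11

11


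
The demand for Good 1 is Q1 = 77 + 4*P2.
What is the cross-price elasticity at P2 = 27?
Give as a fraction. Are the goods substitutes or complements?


dQ1/dP2 = 4
At P2 = 27: Q1 = 77 + 4*27 = 185
Exy = (dQ1/dP2)(P2/Q1) = 4 * 27 / 185 = 108/185
Since Exy > 0, the goods are substitutes.

108/185 (substitutes)


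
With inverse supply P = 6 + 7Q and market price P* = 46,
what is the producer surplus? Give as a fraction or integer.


Minimum supply price (at Q=0): P_min = 6
Quantity supplied at P* = 46:
Q* = (46 - 6)/7 = 40/7
PS = (1/2) * Q* * (P* - P_min)
PS = (1/2) * 40/7 * (46 - 6)
PS = (1/2) * 40/7 * 40 = 800/7

800/7


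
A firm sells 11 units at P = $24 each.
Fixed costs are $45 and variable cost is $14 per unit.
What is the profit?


Total Revenue = P * Q = 24 * 11 = $264
Total Cost = FC + VC*Q = 45 + 14*11 = $199
Profit = TR - TC = 264 - 199 = $65

$65


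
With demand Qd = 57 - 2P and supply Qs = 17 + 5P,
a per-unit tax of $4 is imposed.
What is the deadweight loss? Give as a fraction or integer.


Pre-tax equilibrium quantity: Q* = 319/7
Post-tax equilibrium quantity: Q_tax = 279/7
Reduction in quantity: Q* - Q_tax = 40/7
DWL = (1/2) * tax * (Q* - Q_tax)
DWL = (1/2) * 4 * 40/7 = 80/7

80/7


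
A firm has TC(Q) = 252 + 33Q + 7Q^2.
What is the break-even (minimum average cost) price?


AC(Q) = 252/Q + 33 + 7Q
To minimize: dAC/dQ = -252/Q^2 + 7 = 0
Q^2 = 252/7 = 36
Q* = 6
Min AC = 252/6 + 33 + 7*6
Min AC = 42 + 33 + 42 = 117

117


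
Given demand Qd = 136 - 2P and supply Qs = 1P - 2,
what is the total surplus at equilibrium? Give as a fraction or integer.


Find equilibrium: 136 - 2P = 1P - 2
136 + 2 = 3P
P* = 138/3 = 46
Q* = 1*46 - 2 = 44
Inverse demand: P = 68 - Q/2, so P_max = 68
Inverse supply: P = 2 + Q/1, so P_min = 2
CS = (1/2) * 44 * (68 - 46) = 484
PS = (1/2) * 44 * (46 - 2) = 968
TS = CS + PS = 484 + 968 = 1452

1452


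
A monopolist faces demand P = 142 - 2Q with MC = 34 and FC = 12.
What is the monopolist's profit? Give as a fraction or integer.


MR = MC: 142 - 4Q = 34
Q* = 27
P* = 142 - 2*27 = 88
Profit = (P* - MC)*Q* - FC
= (88 - 34)*27 - 12
= 54*27 - 12
= 1458 - 12 = 1446

1446


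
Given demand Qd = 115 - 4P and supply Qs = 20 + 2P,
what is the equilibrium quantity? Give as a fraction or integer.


First find equilibrium price:
115 - 4P = 20 + 2P
P* = 95/6 = 95/6
Then substitute into demand:
Q* = 115 - 4 * 95/6 = 155/3

155/3


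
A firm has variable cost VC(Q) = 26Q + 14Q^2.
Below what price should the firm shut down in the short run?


AVC(Q) = VC(Q)/Q = 26 + 14Q
AVC is increasing in Q, so minimum AVC is at Q -> 0+.
Min AVC = 26
The firm should shut down if P < 26.

26


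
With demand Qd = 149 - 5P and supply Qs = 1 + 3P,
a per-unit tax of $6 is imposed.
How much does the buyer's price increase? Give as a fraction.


With a per-unit tax, the buyer's price increase depends on relative slopes.
Supply slope: d = 3, Demand slope: b = 5
Buyer's price increase = d * tax / (b + d)
= 3 * 6 / (5 + 3)
= 18 / 8 = 9/4

9/4


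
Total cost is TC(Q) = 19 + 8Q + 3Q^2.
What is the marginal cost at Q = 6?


MC = dTC/dQ = 8 + 2*3*Q
At Q = 6:
MC = 8 + 6*6
MC = 8 + 36 = 44

44


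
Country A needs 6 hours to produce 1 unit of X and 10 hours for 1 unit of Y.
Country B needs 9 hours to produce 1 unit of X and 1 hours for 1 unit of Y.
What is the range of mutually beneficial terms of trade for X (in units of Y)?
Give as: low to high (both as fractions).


Opportunity cost of X for Country A = hours_X / hours_Y = 6/10 = 3/5 units of Y
Opportunity cost of X for Country B = hours_X / hours_Y = 9/1 = 9 units of Y
Terms of trade must be between the two opportunity costs.
Range: 3/5 to 9

3/5 to 9


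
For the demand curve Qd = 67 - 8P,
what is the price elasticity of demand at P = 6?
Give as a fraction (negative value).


dQ/dP = -8
At P = 6: Q = 67 - 8*6 = 19
E = (dQ/dP)(P/Q) = (-8)(6/19) = -48/19

-48/19


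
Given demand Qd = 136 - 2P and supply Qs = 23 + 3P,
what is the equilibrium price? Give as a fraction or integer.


At equilibrium, Qd = Qs.
136 - 2P = 23 + 3P
136 - 23 = 2P + 3P
113 = 5P
P* = 113/5 = 113/5

113/5


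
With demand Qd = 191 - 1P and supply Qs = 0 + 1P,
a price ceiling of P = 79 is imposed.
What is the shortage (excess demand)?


At P = 79:
Qd = 191 - 1*79 = 112
Qs = 0 + 1*79 = 79
Shortage = Qd - Qs = 112 - 79 = 33

33


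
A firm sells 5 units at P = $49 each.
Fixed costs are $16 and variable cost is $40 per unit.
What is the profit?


Total Revenue = P * Q = 49 * 5 = $245
Total Cost = FC + VC*Q = 16 + 40*5 = $216
Profit = TR - TC = 245 - 216 = $29

$29


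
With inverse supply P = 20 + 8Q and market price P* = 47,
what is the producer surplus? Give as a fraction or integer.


Minimum supply price (at Q=0): P_min = 20
Quantity supplied at P* = 47:
Q* = (47 - 20)/8 = 27/8
PS = (1/2) * Q* * (P* - P_min)
PS = (1/2) * 27/8 * (47 - 20)
PS = (1/2) * 27/8 * 27 = 729/16

729/16


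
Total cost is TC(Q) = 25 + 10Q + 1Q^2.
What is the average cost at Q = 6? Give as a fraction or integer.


TC(6) = 25 + 10*6 + 1*6^2
TC(6) = 25 + 60 + 36 = 121
AC = TC/Q = 121/6 = 121/6

121/6


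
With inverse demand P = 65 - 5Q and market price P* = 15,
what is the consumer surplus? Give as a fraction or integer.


Maximum willingness to pay (at Q=0): P_max = 65
Quantity demanded at P* = 15:
Q* = (65 - 15)/5 = 10
CS = (1/2) * Q* * (P_max - P*)
CS = (1/2) * 10 * (65 - 15)
CS = (1/2) * 10 * 50 = 250

250


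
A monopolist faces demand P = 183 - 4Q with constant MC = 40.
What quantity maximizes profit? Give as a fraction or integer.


TR = P*Q = (183 - 4Q)Q = 183Q - 4Q^2
MR = dTR/dQ = 183 - 8Q
Set MR = MC:
183 - 8Q = 40
143 = 8Q
Q* = 143/8 = 143/8

143/8


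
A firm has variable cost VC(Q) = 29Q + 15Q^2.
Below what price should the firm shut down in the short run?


AVC(Q) = VC(Q)/Q = 29 + 15Q
AVC is increasing in Q, so minimum AVC is at Q -> 0+.
Min AVC = 29
The firm should shut down if P < 29.

29


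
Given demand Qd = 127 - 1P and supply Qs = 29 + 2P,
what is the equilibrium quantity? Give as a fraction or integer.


First find equilibrium price:
127 - 1P = 29 + 2P
P* = 98/3 = 98/3
Then substitute into demand:
Q* = 127 - 1 * 98/3 = 283/3

283/3


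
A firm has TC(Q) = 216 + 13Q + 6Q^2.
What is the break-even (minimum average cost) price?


AC(Q) = 216/Q + 13 + 6Q
To minimize: dAC/dQ = -216/Q^2 + 6 = 0
Q^2 = 216/6 = 36
Q* = 6
Min AC = 216/6 + 13 + 6*6
Min AC = 36 + 13 + 36 = 85

85


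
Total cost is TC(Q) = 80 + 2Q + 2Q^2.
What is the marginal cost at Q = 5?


MC = dTC/dQ = 2 + 2*2*Q
At Q = 5:
MC = 2 + 4*5
MC = 2 + 20 = 22

22


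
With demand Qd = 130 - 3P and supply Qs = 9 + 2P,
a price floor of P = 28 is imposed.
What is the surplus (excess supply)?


At P = 28:
Qd = 130 - 3*28 = 46
Qs = 9 + 2*28 = 65
Surplus = Qs - Qd = 65 - 46 = 19

19


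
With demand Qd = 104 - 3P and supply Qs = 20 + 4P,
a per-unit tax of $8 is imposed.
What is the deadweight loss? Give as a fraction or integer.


Pre-tax equilibrium quantity: Q* = 68
Post-tax equilibrium quantity: Q_tax = 380/7
Reduction in quantity: Q* - Q_tax = 96/7
DWL = (1/2) * tax * (Q* - Q_tax)
DWL = (1/2) * 8 * 96/7 = 384/7

384/7


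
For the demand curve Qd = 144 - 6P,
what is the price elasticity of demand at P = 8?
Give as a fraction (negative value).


dQ/dP = -6
At P = 8: Q = 144 - 6*8 = 96
E = (dQ/dP)(P/Q) = (-6)(8/96) = -1/2

-1/2


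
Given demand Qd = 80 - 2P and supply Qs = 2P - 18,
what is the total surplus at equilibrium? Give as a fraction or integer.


Find equilibrium: 80 - 2P = 2P - 18
80 + 18 = 4P
P* = 98/4 = 49/2
Q* = 2*49/2 - 18 = 31
Inverse demand: P = 40 - Q/2, so P_max = 40
Inverse supply: P = 9 + Q/2, so P_min = 9
CS = (1/2) * 31 * (40 - 49/2) = 961/4
PS = (1/2) * 31 * (49/2 - 9) = 961/4
TS = CS + PS = 961/4 + 961/4 = 961/2

961/2


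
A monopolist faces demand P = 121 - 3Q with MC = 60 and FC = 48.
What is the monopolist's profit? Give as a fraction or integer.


MR = MC: 121 - 6Q = 60
Q* = 61/6
P* = 121 - 3*61/6 = 181/2
Profit = (P* - MC)*Q* - FC
= (181/2 - 60)*61/6 - 48
= 61/2*61/6 - 48
= 3721/12 - 48 = 3145/12

3145/12


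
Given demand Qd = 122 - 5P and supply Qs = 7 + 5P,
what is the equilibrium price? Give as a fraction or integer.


At equilibrium, Qd = Qs.
122 - 5P = 7 + 5P
122 - 7 = 5P + 5P
115 = 10P
P* = 115/10 = 23/2

23/2


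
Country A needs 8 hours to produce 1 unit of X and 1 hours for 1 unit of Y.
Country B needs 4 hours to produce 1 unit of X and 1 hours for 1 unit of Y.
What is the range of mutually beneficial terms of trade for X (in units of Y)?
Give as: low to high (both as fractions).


Opportunity cost of X for Country A = hours_X / hours_Y = 8/1 = 8 units of Y
Opportunity cost of X for Country B = hours_X / hours_Y = 4/1 = 4 units of Y
Terms of trade must be between the two opportunity costs.
Range: 4 to 8

4 to 8


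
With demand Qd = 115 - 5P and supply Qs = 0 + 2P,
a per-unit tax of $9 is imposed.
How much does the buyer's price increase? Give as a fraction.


With a per-unit tax, the buyer's price increase depends on relative slopes.
Supply slope: d = 2, Demand slope: b = 5
Buyer's price increase = d * tax / (b + d)
= 2 * 9 / (5 + 2)
= 18 / 7 = 18/7

18/7


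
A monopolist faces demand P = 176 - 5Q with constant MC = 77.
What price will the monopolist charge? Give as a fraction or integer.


MR = 176 - 10Q
Set MR = MC: 176 - 10Q = 77
Q* = 99/10
Substitute into demand:
P* = 176 - 5*99/10 = 253/2

253/2


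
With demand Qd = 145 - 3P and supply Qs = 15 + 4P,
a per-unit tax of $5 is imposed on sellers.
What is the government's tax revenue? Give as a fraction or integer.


With tax on sellers, new supply: Qs' = 15 + 4(P - 5)
= 4P - 5
New equilibrium quantity:
Q_new = 565/7
Tax revenue = tax * Q_new = 5 * 565/7 = 2825/7

2825/7


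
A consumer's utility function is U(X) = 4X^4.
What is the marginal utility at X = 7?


MU = dU/dX = 4*4*X^(4-1)
MU = 16*X^3
At X = 7:
MU = 16 * 7^3
MU = 16 * 343 = 5488

5488


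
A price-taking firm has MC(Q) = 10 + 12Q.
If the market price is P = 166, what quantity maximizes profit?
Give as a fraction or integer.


In perfect competition, profit is maximized where P = MC.
166 = 10 + 12Q
156 = 12Q
Q* = 156/12 = 13

13


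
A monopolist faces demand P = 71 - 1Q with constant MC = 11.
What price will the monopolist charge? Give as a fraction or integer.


MR = 71 - 2Q
Set MR = MC: 71 - 2Q = 11
Q* = 30
Substitute into demand:
P* = 71 - 1*30 = 41

41


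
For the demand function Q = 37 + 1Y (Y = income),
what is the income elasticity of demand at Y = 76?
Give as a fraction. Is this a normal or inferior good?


dQ/dY = 1
At Y = 76: Q = 37 + 1*76 = 113
Ey = (dQ/dY)(Y/Q) = 1 * 76 / 113 = 76/113
Since Ey > 0, this is a normal good.

76/113 (normal good)


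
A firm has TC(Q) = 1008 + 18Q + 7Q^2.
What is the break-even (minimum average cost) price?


AC(Q) = 1008/Q + 18 + 7Q
To minimize: dAC/dQ = -1008/Q^2 + 7 = 0
Q^2 = 1008/7 = 144
Q* = 12
Min AC = 1008/12 + 18 + 7*12
Min AC = 84 + 18 + 84 = 186

186


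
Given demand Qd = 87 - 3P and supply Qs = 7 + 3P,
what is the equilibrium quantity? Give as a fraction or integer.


First find equilibrium price:
87 - 3P = 7 + 3P
P* = 80/6 = 40/3
Then substitute into demand:
Q* = 87 - 3 * 40/3 = 47

47


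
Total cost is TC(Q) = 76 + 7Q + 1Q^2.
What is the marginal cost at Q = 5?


MC = dTC/dQ = 7 + 2*1*Q
At Q = 5:
MC = 7 + 2*5
MC = 7 + 10 = 17

17


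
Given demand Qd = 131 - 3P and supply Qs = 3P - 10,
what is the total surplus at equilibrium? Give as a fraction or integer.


Find equilibrium: 131 - 3P = 3P - 10
131 + 10 = 6P
P* = 141/6 = 47/2
Q* = 3*47/2 - 10 = 121/2
Inverse demand: P = 131/3 - Q/3, so P_max = 131/3
Inverse supply: P = 10/3 + Q/3, so P_min = 10/3
CS = (1/2) * 121/2 * (131/3 - 47/2) = 14641/24
PS = (1/2) * 121/2 * (47/2 - 10/3) = 14641/24
TS = CS + PS = 14641/24 + 14641/24 = 14641/12

14641/12


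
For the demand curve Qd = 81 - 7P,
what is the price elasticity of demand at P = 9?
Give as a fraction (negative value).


dQ/dP = -7
At P = 9: Q = 81 - 7*9 = 18
E = (dQ/dP)(P/Q) = (-7)(9/18) = -7/2

-7/2


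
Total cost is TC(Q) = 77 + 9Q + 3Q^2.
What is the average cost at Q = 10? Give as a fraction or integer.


TC(10) = 77 + 9*10 + 3*10^2
TC(10) = 77 + 90 + 300 = 467
AC = TC/Q = 467/10 = 467/10

467/10


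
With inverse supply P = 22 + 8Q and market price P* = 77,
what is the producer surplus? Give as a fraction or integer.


Minimum supply price (at Q=0): P_min = 22
Quantity supplied at P* = 77:
Q* = (77 - 22)/8 = 55/8
PS = (1/2) * Q* * (P* - P_min)
PS = (1/2) * 55/8 * (77 - 22)
PS = (1/2) * 55/8 * 55 = 3025/16

3025/16


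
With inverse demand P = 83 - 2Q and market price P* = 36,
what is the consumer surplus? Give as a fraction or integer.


Maximum willingness to pay (at Q=0): P_max = 83
Quantity demanded at P* = 36:
Q* = (83 - 36)/2 = 47/2
CS = (1/2) * Q* * (P_max - P*)
CS = (1/2) * 47/2 * (83 - 36)
CS = (1/2) * 47/2 * 47 = 2209/4

2209/4


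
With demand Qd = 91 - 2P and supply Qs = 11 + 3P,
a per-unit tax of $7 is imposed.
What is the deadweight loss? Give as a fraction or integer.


Pre-tax equilibrium quantity: Q* = 59
Post-tax equilibrium quantity: Q_tax = 253/5
Reduction in quantity: Q* - Q_tax = 42/5
DWL = (1/2) * tax * (Q* - Q_tax)
DWL = (1/2) * 7 * 42/5 = 147/5

147/5


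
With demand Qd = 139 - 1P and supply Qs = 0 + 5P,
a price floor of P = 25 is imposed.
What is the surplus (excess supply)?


At P = 25:
Qd = 139 - 1*25 = 114
Qs = 0 + 5*25 = 125
Surplus = Qs - Qd = 125 - 114 = 11

11


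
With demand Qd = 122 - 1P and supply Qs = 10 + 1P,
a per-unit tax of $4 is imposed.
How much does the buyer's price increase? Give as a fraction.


With a per-unit tax, the buyer's price increase depends on relative slopes.
Supply slope: d = 1, Demand slope: b = 1
Buyer's price increase = d * tax / (b + d)
= 1 * 4 / (1 + 1)
= 4 / 2 = 2

2


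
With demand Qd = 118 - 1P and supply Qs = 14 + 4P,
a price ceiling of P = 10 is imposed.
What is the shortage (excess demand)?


At P = 10:
Qd = 118 - 1*10 = 108
Qs = 14 + 4*10 = 54
Shortage = Qd - Qs = 108 - 54 = 54

54


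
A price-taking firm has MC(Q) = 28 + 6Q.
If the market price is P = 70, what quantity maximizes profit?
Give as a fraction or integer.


In perfect competition, profit is maximized where P = MC.
70 = 28 + 6Q
42 = 6Q
Q* = 42/6 = 7

7


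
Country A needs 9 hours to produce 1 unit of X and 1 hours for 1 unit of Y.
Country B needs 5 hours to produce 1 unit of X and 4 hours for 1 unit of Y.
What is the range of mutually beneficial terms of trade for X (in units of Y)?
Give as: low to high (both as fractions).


Opportunity cost of X for Country A = hours_X / hours_Y = 9/1 = 9 units of Y
Opportunity cost of X for Country B = hours_X / hours_Y = 5/4 = 5/4 units of Y
Terms of trade must be between the two opportunity costs.
Range: 5/4 to 9

5/4 to 9


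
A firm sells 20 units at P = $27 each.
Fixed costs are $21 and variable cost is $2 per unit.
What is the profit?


Total Revenue = P * Q = 27 * 20 = $540
Total Cost = FC + VC*Q = 21 + 2*20 = $61
Profit = TR - TC = 540 - 61 = $479

$479


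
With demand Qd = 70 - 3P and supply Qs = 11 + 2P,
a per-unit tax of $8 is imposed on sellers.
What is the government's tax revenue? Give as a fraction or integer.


With tax on sellers, new supply: Qs' = 11 + 2(P - 8)
= 2P - 5
New equilibrium quantity:
Q_new = 25
Tax revenue = tax * Q_new = 8 * 25 = 200

200


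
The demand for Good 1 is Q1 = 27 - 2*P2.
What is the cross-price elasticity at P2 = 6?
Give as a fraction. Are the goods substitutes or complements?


dQ1/dP2 = -2
At P2 = 6: Q1 = 27 - 2*6 = 15
Exy = (dQ1/dP2)(P2/Q1) = -2 * 6 / 15 = -4/5
Since Exy < 0, the goods are complements.

-4/5 (complements)


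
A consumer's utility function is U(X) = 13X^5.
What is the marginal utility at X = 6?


MU = dU/dX = 13*5*X^(5-1)
MU = 65*X^4
At X = 6:
MU = 65 * 6^4
MU = 65 * 1296 = 84240

84240


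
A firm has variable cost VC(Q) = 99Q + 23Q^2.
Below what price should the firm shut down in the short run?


AVC(Q) = VC(Q)/Q = 99 + 23Q
AVC is increasing in Q, so minimum AVC is at Q -> 0+.
Min AVC = 99
The firm should shut down if P < 99.

99


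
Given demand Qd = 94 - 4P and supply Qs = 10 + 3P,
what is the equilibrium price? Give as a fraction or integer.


At equilibrium, Qd = Qs.
94 - 4P = 10 + 3P
94 - 10 = 4P + 3P
84 = 7P
P* = 84/7 = 12

12


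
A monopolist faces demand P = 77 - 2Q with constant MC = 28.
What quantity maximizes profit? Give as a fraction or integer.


TR = P*Q = (77 - 2Q)Q = 77Q - 2Q^2
MR = dTR/dQ = 77 - 4Q
Set MR = MC:
77 - 4Q = 28
49 = 4Q
Q* = 49/4 = 49/4

49/4


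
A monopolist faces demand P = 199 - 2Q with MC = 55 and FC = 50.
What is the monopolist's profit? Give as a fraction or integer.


MR = MC: 199 - 4Q = 55
Q* = 36
P* = 199 - 2*36 = 127
Profit = (P* - MC)*Q* - FC
= (127 - 55)*36 - 50
= 72*36 - 50
= 2592 - 50 = 2542

2542


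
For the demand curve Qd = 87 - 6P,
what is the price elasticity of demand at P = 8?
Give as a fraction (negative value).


dQ/dP = -6
At P = 8: Q = 87 - 6*8 = 39
E = (dQ/dP)(P/Q) = (-6)(8/39) = -16/13

-16/13


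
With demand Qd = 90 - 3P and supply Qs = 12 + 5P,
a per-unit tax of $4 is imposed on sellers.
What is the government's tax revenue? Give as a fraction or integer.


With tax on sellers, new supply: Qs' = 12 + 5(P - 4)
= 5P - 8
New equilibrium quantity:
Q_new = 213/4
Tax revenue = tax * Q_new = 4 * 213/4 = 213

213


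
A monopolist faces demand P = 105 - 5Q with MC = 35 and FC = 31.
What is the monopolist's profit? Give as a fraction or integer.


MR = MC: 105 - 10Q = 35
Q* = 7
P* = 105 - 5*7 = 70
Profit = (P* - MC)*Q* - FC
= (70 - 35)*7 - 31
= 35*7 - 31
= 245 - 31 = 214

214


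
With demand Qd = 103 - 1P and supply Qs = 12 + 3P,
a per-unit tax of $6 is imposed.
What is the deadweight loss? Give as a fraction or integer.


Pre-tax equilibrium quantity: Q* = 321/4
Post-tax equilibrium quantity: Q_tax = 303/4
Reduction in quantity: Q* - Q_tax = 9/2
DWL = (1/2) * tax * (Q* - Q_tax)
DWL = (1/2) * 6 * 9/2 = 27/2

27/2


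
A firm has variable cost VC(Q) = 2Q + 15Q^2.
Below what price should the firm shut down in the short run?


AVC(Q) = VC(Q)/Q = 2 + 15Q
AVC is increasing in Q, so minimum AVC is at Q -> 0+.
Min AVC = 2
The firm should shut down if P < 2.

2


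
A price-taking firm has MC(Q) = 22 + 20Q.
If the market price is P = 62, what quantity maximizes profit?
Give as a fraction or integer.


In perfect competition, profit is maximized where P = MC.
62 = 22 + 20Q
40 = 20Q
Q* = 40/20 = 2

2


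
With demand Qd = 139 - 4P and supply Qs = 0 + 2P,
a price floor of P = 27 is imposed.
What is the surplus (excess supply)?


At P = 27:
Qd = 139 - 4*27 = 31
Qs = 0 + 2*27 = 54
Surplus = Qs - Qd = 54 - 31 = 23

23


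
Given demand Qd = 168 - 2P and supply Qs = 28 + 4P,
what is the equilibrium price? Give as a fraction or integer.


At equilibrium, Qd = Qs.
168 - 2P = 28 + 4P
168 - 28 = 2P + 4P
140 = 6P
P* = 140/6 = 70/3

70/3


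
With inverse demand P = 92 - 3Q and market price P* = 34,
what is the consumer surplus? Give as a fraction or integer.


Maximum willingness to pay (at Q=0): P_max = 92
Quantity demanded at P* = 34:
Q* = (92 - 34)/3 = 58/3
CS = (1/2) * Q* * (P_max - P*)
CS = (1/2) * 58/3 * (92 - 34)
CS = (1/2) * 58/3 * 58 = 1682/3

1682/3


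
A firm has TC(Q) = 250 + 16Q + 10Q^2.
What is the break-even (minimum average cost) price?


AC(Q) = 250/Q + 16 + 10Q
To minimize: dAC/dQ = -250/Q^2 + 10 = 0
Q^2 = 250/10 = 25
Q* = 5
Min AC = 250/5 + 16 + 10*5
Min AC = 50 + 16 + 50 = 116

116


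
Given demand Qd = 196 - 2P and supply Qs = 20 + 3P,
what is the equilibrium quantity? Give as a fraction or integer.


First find equilibrium price:
196 - 2P = 20 + 3P
P* = 176/5 = 176/5
Then substitute into demand:
Q* = 196 - 2 * 176/5 = 628/5

628/5


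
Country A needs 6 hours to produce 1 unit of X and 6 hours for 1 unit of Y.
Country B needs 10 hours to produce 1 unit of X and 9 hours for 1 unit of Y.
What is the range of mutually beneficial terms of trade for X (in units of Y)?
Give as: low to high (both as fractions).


Opportunity cost of X for Country A = hours_X / hours_Y = 6/6 = 1 units of Y
Opportunity cost of X for Country B = hours_X / hours_Y = 10/9 = 10/9 units of Y
Terms of trade must be between the two opportunity costs.
Range: 1 to 10/9

1 to 10/9


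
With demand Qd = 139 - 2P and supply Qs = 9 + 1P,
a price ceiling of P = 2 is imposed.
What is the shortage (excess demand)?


At P = 2:
Qd = 139 - 2*2 = 135
Qs = 9 + 1*2 = 11
Shortage = Qd - Qs = 135 - 11 = 124

124


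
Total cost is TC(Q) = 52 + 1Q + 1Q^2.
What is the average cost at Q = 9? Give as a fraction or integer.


TC(9) = 52 + 1*9 + 1*9^2
TC(9) = 52 + 9 + 81 = 142
AC = TC/Q = 142/9 = 142/9

142/9


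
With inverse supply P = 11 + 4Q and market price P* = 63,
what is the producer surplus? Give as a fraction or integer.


Minimum supply price (at Q=0): P_min = 11
Quantity supplied at P* = 63:
Q* = (63 - 11)/4 = 13
PS = (1/2) * Q* * (P* - P_min)
PS = (1/2) * 13 * (63 - 11)
PS = (1/2) * 13 * 52 = 338

338


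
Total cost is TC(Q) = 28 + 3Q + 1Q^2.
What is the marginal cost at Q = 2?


MC = dTC/dQ = 3 + 2*1*Q
At Q = 2:
MC = 3 + 2*2
MC = 3 + 4 = 7

7


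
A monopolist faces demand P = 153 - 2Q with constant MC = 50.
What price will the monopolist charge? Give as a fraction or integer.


MR = 153 - 4Q
Set MR = MC: 153 - 4Q = 50
Q* = 103/4
Substitute into demand:
P* = 153 - 2*103/4 = 203/2

203/2


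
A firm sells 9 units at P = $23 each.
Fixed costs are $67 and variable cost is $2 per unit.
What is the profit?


Total Revenue = P * Q = 23 * 9 = $207
Total Cost = FC + VC*Q = 67 + 2*9 = $85
Profit = TR - TC = 207 - 85 = $122

$122


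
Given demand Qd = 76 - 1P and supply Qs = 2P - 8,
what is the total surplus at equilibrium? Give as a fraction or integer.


Find equilibrium: 76 - 1P = 2P - 8
76 + 8 = 3P
P* = 84/3 = 28
Q* = 2*28 - 8 = 48
Inverse demand: P = 76 - Q/1, so P_max = 76
Inverse supply: P = 4 + Q/2, so P_min = 4
CS = (1/2) * 48 * (76 - 28) = 1152
PS = (1/2) * 48 * (28 - 4) = 576
TS = CS + PS = 1152 + 576 = 1728

1728


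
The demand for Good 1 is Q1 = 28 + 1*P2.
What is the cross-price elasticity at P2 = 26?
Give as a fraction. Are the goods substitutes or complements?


dQ1/dP2 = 1
At P2 = 26: Q1 = 28 + 1*26 = 54
Exy = (dQ1/dP2)(P2/Q1) = 1 * 26 / 54 = 13/27
Since Exy > 0, the goods are substitutes.

13/27 (substitutes)


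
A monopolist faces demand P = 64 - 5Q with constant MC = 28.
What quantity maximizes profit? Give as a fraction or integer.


TR = P*Q = (64 - 5Q)Q = 64Q - 5Q^2
MR = dTR/dQ = 64 - 10Q
Set MR = MC:
64 - 10Q = 28
36 = 10Q
Q* = 36/10 = 18/5

18/5


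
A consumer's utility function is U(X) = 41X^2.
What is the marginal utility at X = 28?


MU = dU/dX = 41*2*X^(2-1)
MU = 82*X^1
At X = 28:
MU = 82 * 28^1
MU = 82 * 28 = 2296

2296


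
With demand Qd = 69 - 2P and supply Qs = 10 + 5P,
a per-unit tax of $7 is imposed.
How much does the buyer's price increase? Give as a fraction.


With a per-unit tax, the buyer's price increase depends on relative slopes.
Supply slope: d = 5, Demand slope: b = 2
Buyer's price increase = d * tax / (b + d)
= 5 * 7 / (2 + 5)
= 35 / 7 = 5

5


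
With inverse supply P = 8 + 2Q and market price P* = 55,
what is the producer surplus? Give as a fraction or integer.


Minimum supply price (at Q=0): P_min = 8
Quantity supplied at P* = 55:
Q* = (55 - 8)/2 = 47/2
PS = (1/2) * Q* * (P* - P_min)
PS = (1/2) * 47/2 * (55 - 8)
PS = (1/2) * 47/2 * 47 = 2209/4

2209/4


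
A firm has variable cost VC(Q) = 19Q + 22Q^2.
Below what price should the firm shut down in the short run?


AVC(Q) = VC(Q)/Q = 19 + 22Q
AVC is increasing in Q, so minimum AVC is at Q -> 0+.
Min AVC = 19
The firm should shut down if P < 19.

19


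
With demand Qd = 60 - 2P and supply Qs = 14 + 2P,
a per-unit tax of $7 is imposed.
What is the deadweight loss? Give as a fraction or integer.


Pre-tax equilibrium quantity: Q* = 37
Post-tax equilibrium quantity: Q_tax = 30
Reduction in quantity: Q* - Q_tax = 7
DWL = (1/2) * tax * (Q* - Q_tax)
DWL = (1/2) * 7 * 7 = 49/2

49/2


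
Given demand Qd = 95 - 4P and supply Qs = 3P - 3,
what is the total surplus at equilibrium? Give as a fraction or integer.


Find equilibrium: 95 - 4P = 3P - 3
95 + 3 = 7P
P* = 98/7 = 14
Q* = 3*14 - 3 = 39
Inverse demand: P = 95/4 - Q/4, so P_max = 95/4
Inverse supply: P = 1 + Q/3, so P_min = 1
CS = (1/2) * 39 * (95/4 - 14) = 1521/8
PS = (1/2) * 39 * (14 - 1) = 507/2
TS = CS + PS = 1521/8 + 507/2 = 3549/8

3549/8


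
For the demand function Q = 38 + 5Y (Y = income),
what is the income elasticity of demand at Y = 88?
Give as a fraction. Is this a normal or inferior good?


dQ/dY = 5
At Y = 88: Q = 38 + 5*88 = 478
Ey = (dQ/dY)(Y/Q) = 5 * 88 / 478 = 220/239
Since Ey > 0, this is a normal good.

220/239 (normal good)


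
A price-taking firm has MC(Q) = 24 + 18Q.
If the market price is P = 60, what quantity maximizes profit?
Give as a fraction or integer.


In perfect competition, profit is maximized where P = MC.
60 = 24 + 18Q
36 = 18Q
Q* = 36/18 = 2

2


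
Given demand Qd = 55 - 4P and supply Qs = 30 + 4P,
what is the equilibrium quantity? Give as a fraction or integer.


First find equilibrium price:
55 - 4P = 30 + 4P
P* = 25/8 = 25/8
Then substitute into demand:
Q* = 55 - 4 * 25/8 = 85/2

85/2


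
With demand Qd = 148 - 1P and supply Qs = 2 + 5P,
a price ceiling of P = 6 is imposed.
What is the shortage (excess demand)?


At P = 6:
Qd = 148 - 1*6 = 142
Qs = 2 + 5*6 = 32
Shortage = Qd - Qs = 142 - 32 = 110

110


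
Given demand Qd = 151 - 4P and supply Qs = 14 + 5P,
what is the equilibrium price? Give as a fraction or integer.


At equilibrium, Qd = Qs.
151 - 4P = 14 + 5P
151 - 14 = 4P + 5P
137 = 9P
P* = 137/9 = 137/9

137/9


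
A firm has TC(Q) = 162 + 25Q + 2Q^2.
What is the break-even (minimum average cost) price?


AC(Q) = 162/Q + 25 + 2Q
To minimize: dAC/dQ = -162/Q^2 + 2 = 0
Q^2 = 162/2 = 81
Q* = 9
Min AC = 162/9 + 25 + 2*9
Min AC = 18 + 25 + 18 = 61

61


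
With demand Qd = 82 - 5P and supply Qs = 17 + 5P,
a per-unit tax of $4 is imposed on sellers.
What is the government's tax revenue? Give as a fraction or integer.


With tax on sellers, new supply: Qs' = 17 + 5(P - 4)
= 5P - 3
New equilibrium quantity:
Q_new = 79/2
Tax revenue = tax * Q_new = 4 * 79/2 = 158

158


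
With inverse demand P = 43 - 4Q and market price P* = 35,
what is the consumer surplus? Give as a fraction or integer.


Maximum willingness to pay (at Q=0): P_max = 43
Quantity demanded at P* = 35:
Q* = (43 - 35)/4 = 2
CS = (1/2) * Q* * (P_max - P*)
CS = (1/2) * 2 * (43 - 35)
CS = (1/2) * 2 * 8 = 8

8


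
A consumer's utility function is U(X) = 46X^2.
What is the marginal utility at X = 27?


MU = dU/dX = 46*2*X^(2-1)
MU = 92*X^1
At X = 27:
MU = 92 * 27^1
MU = 92 * 27 = 2484

2484


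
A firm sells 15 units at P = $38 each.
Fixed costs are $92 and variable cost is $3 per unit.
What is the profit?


Total Revenue = P * Q = 38 * 15 = $570
Total Cost = FC + VC*Q = 92 + 3*15 = $137
Profit = TR - TC = 570 - 137 = $433

$433


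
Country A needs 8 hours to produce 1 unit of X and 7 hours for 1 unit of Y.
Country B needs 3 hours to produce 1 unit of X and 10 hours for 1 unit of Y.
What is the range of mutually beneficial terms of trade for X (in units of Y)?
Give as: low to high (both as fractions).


Opportunity cost of X for Country A = hours_X / hours_Y = 8/7 = 8/7 units of Y
Opportunity cost of X for Country B = hours_X / hours_Y = 3/10 = 3/10 units of Y
Terms of trade must be between the two opportunity costs.
Range: 3/10 to 8/7

3/10 to 8/7


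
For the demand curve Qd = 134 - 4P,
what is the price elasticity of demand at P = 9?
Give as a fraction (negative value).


dQ/dP = -4
At P = 9: Q = 134 - 4*9 = 98
E = (dQ/dP)(P/Q) = (-4)(9/98) = -18/49

-18/49


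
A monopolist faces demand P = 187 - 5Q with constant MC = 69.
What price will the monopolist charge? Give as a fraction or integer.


MR = 187 - 10Q
Set MR = MC: 187 - 10Q = 69
Q* = 59/5
Substitute into demand:
P* = 187 - 5*59/5 = 128

128


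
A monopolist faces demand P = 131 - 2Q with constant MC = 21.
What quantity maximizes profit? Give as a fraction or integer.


TR = P*Q = (131 - 2Q)Q = 131Q - 2Q^2
MR = dTR/dQ = 131 - 4Q
Set MR = MC:
131 - 4Q = 21
110 = 4Q
Q* = 110/4 = 55/2

55/2


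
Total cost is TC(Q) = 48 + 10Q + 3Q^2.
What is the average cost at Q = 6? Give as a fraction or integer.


TC(6) = 48 + 10*6 + 3*6^2
TC(6) = 48 + 60 + 108 = 216
AC = TC/Q = 216/6 = 36

36


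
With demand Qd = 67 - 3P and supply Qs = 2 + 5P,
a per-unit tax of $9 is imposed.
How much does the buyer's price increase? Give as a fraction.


With a per-unit tax, the buyer's price increase depends on relative slopes.
Supply slope: d = 5, Demand slope: b = 3
Buyer's price increase = d * tax / (b + d)
= 5 * 9 / (3 + 5)
= 45 / 8 = 45/8

45/8


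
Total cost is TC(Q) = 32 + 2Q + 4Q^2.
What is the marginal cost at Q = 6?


MC = dTC/dQ = 2 + 2*4*Q
At Q = 6:
MC = 2 + 8*6
MC = 2 + 48 = 50

50


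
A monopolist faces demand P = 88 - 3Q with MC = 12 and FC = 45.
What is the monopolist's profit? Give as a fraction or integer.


MR = MC: 88 - 6Q = 12
Q* = 38/3
P* = 88 - 3*38/3 = 50
Profit = (P* - MC)*Q* - FC
= (50 - 12)*38/3 - 45
= 38*38/3 - 45
= 1444/3 - 45 = 1309/3

1309/3


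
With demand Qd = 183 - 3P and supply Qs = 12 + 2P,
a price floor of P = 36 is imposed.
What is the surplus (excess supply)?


At P = 36:
Qd = 183 - 3*36 = 75
Qs = 12 + 2*36 = 84
Surplus = Qs - Qd = 84 - 75 = 9

9


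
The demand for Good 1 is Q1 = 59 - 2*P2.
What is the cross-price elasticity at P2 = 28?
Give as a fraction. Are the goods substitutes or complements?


dQ1/dP2 = -2
At P2 = 28: Q1 = 59 - 2*28 = 3
Exy = (dQ1/dP2)(P2/Q1) = -2 * 28 / 3 = -56/3
Since Exy < 0, the goods are complements.

-56/3 (complements)


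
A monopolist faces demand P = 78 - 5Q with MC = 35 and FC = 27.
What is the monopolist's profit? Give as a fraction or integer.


MR = MC: 78 - 10Q = 35
Q* = 43/10
P* = 78 - 5*43/10 = 113/2
Profit = (P* - MC)*Q* - FC
= (113/2 - 35)*43/10 - 27
= 43/2*43/10 - 27
= 1849/20 - 27 = 1309/20

1309/20


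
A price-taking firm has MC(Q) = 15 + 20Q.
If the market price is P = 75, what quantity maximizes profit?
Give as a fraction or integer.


In perfect competition, profit is maximized where P = MC.
75 = 15 + 20Q
60 = 20Q
Q* = 60/20 = 3

3


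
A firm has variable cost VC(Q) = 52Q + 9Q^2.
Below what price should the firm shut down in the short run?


AVC(Q) = VC(Q)/Q = 52 + 9Q
AVC is increasing in Q, so minimum AVC is at Q -> 0+.
Min AVC = 52
The firm should shut down if P < 52.

52


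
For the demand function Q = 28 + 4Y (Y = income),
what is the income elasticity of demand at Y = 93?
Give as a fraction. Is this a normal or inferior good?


dQ/dY = 4
At Y = 93: Q = 28 + 4*93 = 400
Ey = (dQ/dY)(Y/Q) = 4 * 93 / 400 = 93/100
Since Ey > 0, this is a normal good.

93/100 (normal good)


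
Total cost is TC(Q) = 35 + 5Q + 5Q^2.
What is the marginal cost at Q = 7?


MC = dTC/dQ = 5 + 2*5*Q
At Q = 7:
MC = 5 + 10*7
MC = 5 + 70 = 75

75


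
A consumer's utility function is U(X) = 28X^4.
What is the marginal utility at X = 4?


MU = dU/dX = 28*4*X^(4-1)
MU = 112*X^3
At X = 4:
MU = 112 * 4^3
MU = 112 * 64 = 7168

7168


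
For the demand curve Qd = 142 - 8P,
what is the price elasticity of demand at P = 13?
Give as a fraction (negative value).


dQ/dP = -8
At P = 13: Q = 142 - 8*13 = 38
E = (dQ/dP)(P/Q) = (-8)(13/38) = -52/19

-52/19


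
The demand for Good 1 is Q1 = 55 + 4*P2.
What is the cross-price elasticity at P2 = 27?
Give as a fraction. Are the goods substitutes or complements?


dQ1/dP2 = 4
At P2 = 27: Q1 = 55 + 4*27 = 163
Exy = (dQ1/dP2)(P2/Q1) = 4 * 27 / 163 = 108/163
Since Exy > 0, the goods are substitutes.

108/163 (substitutes)


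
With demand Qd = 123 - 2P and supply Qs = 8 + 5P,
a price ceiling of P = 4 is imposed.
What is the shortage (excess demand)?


At P = 4:
Qd = 123 - 2*4 = 115
Qs = 8 + 5*4 = 28
Shortage = Qd - Qs = 115 - 28 = 87

87


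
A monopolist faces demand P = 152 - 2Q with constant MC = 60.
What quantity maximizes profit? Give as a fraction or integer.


TR = P*Q = (152 - 2Q)Q = 152Q - 2Q^2
MR = dTR/dQ = 152 - 4Q
Set MR = MC:
152 - 4Q = 60
92 = 4Q
Q* = 92/4 = 23

23


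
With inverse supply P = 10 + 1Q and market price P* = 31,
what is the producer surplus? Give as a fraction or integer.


Minimum supply price (at Q=0): P_min = 10
Quantity supplied at P* = 31:
Q* = (31 - 10)/1 = 21
PS = (1/2) * Q* * (P* - P_min)
PS = (1/2) * 21 * (31 - 10)
PS = (1/2) * 21 * 21 = 441/2

441/2


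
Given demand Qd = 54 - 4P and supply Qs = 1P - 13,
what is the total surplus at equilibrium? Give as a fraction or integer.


Find equilibrium: 54 - 4P = 1P - 13
54 + 13 = 5P
P* = 67/5 = 67/5
Q* = 1*67/5 - 13 = 2/5
Inverse demand: P = 27/2 - Q/4, so P_max = 27/2
Inverse supply: P = 13 + Q/1, so P_min = 13
CS = (1/2) * 2/5 * (27/2 - 67/5) = 1/50
PS = (1/2) * 2/5 * (67/5 - 13) = 2/25
TS = CS + PS = 1/50 + 2/25 = 1/10

1/10


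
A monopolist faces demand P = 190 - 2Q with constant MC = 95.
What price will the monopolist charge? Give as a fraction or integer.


MR = 190 - 4Q
Set MR = MC: 190 - 4Q = 95
Q* = 95/4
Substitute into demand:
P* = 190 - 2*95/4 = 285/2

285/2


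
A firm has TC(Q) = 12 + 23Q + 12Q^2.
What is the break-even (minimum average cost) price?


AC(Q) = 12/Q + 23 + 12Q
To minimize: dAC/dQ = -12/Q^2 + 12 = 0
Q^2 = 12/12 = 1
Q* = 1
Min AC = 12/1 + 23 + 12*1
Min AC = 12 + 23 + 12 = 47

47


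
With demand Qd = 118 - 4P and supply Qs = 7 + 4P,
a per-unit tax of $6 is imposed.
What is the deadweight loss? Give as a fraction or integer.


Pre-tax equilibrium quantity: Q* = 125/2
Post-tax equilibrium quantity: Q_tax = 101/2
Reduction in quantity: Q* - Q_tax = 12
DWL = (1/2) * tax * (Q* - Q_tax)
DWL = (1/2) * 6 * 12 = 36

36


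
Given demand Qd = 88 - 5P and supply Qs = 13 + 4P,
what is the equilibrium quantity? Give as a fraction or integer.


First find equilibrium price:
88 - 5P = 13 + 4P
P* = 75/9 = 25/3
Then substitute into demand:
Q* = 88 - 5 * 25/3 = 139/3

139/3


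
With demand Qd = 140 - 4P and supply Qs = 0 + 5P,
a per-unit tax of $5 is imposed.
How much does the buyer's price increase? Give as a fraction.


With a per-unit tax, the buyer's price increase depends on relative slopes.
Supply slope: d = 5, Demand slope: b = 4
Buyer's price increase = d * tax / (b + d)
= 5 * 5 / (4 + 5)
= 25 / 9 = 25/9

25/9


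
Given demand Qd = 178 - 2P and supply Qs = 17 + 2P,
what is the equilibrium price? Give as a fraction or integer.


At equilibrium, Qd = Qs.
178 - 2P = 17 + 2P
178 - 17 = 2P + 2P
161 = 4P
P* = 161/4 = 161/4

161/4


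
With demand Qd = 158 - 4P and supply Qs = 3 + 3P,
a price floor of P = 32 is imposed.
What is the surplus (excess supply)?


At P = 32:
Qd = 158 - 4*32 = 30
Qs = 3 + 3*32 = 99
Surplus = Qs - Qd = 99 - 30 = 69

69


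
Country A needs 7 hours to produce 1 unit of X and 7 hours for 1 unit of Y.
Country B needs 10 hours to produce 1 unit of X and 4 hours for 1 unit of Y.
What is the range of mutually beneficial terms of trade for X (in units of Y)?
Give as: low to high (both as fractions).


Opportunity cost of X for Country A = hours_X / hours_Y = 7/7 = 1 units of Y
Opportunity cost of X for Country B = hours_X / hours_Y = 10/4 = 5/2 units of Y
Terms of trade must be between the two opportunity costs.
Range: 1 to 5/2

1 to 5/2


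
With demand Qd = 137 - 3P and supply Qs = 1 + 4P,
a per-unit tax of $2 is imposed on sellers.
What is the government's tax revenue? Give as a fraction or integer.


With tax on sellers, new supply: Qs' = 1 + 4(P - 2)
= 4P - 7
New equilibrium quantity:
Q_new = 527/7
Tax revenue = tax * Q_new = 2 * 527/7 = 1054/7

1054/7


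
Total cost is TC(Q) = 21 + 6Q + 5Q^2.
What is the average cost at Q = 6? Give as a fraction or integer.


TC(6) = 21 + 6*6 + 5*6^2
TC(6) = 21 + 36 + 180 = 237
AC = TC/Q = 237/6 = 79/2

79/2


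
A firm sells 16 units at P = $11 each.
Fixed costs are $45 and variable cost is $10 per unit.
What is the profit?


Total Revenue = P * Q = 11 * 16 = $176
Total Cost = FC + VC*Q = 45 + 10*16 = $205
Profit = TR - TC = 176 - 205 = $-29

$-29


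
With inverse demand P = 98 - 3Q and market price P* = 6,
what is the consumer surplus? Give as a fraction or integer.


Maximum willingness to pay (at Q=0): P_max = 98
Quantity demanded at P* = 6:
Q* = (98 - 6)/3 = 92/3
CS = (1/2) * Q* * (P_max - P*)
CS = (1/2) * 92/3 * (98 - 6)
CS = (1/2) * 92/3 * 92 = 4232/3

4232/3


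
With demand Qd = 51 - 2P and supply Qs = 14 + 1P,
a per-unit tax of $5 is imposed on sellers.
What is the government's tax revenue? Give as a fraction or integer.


With tax on sellers, new supply: Qs' = 14 + 1(P - 5)
= 9 + 1P
New equilibrium quantity:
Q_new = 23
Tax revenue = tax * Q_new = 5 * 23 = 115

115


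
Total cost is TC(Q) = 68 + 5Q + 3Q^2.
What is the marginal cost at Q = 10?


MC = dTC/dQ = 5 + 2*3*Q
At Q = 10:
MC = 5 + 6*10
MC = 5 + 60 = 65

65
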